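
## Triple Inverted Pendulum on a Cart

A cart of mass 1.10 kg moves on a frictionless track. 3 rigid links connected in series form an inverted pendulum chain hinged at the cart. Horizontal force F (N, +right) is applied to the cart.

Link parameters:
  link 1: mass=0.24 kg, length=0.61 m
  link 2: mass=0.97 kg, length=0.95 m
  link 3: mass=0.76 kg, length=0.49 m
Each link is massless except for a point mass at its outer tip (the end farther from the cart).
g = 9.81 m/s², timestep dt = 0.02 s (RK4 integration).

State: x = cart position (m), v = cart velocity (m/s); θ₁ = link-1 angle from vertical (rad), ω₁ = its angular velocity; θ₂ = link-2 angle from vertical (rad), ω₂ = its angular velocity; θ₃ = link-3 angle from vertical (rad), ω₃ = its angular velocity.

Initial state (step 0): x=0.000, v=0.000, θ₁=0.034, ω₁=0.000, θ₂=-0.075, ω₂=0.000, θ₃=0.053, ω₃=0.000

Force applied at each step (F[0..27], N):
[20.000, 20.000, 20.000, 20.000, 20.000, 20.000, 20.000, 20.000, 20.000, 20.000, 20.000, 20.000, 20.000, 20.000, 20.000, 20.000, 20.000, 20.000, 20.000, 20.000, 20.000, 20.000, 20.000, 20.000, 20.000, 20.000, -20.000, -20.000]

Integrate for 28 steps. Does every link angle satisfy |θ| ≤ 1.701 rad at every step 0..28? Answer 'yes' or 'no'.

Answer: yes

Derivation:
apply F[0]=+20.000 → step 1: x=0.004, v=0.352, θ₁=0.031, ω₁=-0.327, θ₂=-0.077, ω₂=-0.197, θ₃=0.054, ω₃=0.088
apply F[1]=+20.000 → step 2: x=0.014, v=0.707, θ₁=0.021, ω₁=-0.672, θ₂=-0.083, ω₂=-0.384, θ₃=0.057, ω₃=0.177
apply F[2]=+20.000 → step 3: x=0.032, v=1.067, θ₁=0.004, ω₁=-1.056, θ₂=-0.092, ω₂=-0.554, θ₃=0.061, ω₃=0.267
apply F[3]=+20.000 → step 4: x=0.057, v=1.433, θ₁=-0.022, ω₁=-1.496, θ₂=-0.105, ω₂=-0.694, θ₃=0.067, ω₃=0.357
apply F[4]=+20.000 → step 5: x=0.089, v=1.805, θ₁=-0.057, ω₁=-2.009, θ₂=-0.120, ω₂=-0.793, θ₃=0.075, ω₃=0.439
apply F[5]=+20.000 → step 6: x=0.129, v=2.180, θ₁=-0.103, ω₁=-2.598, θ₂=-0.136, ω₂=-0.844, θ₃=0.085, ω₃=0.501
apply F[6]=+20.000 → step 7: x=0.176, v=2.550, θ₁=-0.161, ω₁=-3.234, θ₂=-0.153, ω₂=-0.854, θ₃=0.095, ω₃=0.523
apply F[7]=+20.000 → step 8: x=0.231, v=2.899, θ₁=-0.232, ω₁=-3.838, θ₂=-0.170, ω₂=-0.859, θ₃=0.105, ω₃=0.483
apply F[8]=+20.000 → step 9: x=0.292, v=3.214, θ₁=-0.314, ω₁=-4.307, θ₂=-0.188, ω₂=-0.919, θ₃=0.114, ω₃=0.378
apply F[9]=+20.000 → step 10: x=0.359, v=3.491, θ₁=-0.403, ω₁=-4.586, θ₂=-0.208, ω₂=-1.076, θ₃=0.120, ω₃=0.224
apply F[10]=+20.000 → step 11: x=0.432, v=3.738, θ₁=-0.496, ω₁=-4.692, θ₂=-0.232, ω₂=-1.333, θ₃=0.123, ω₃=0.044
apply F[11]=+20.000 → step 12: x=0.509, v=3.964, θ₁=-0.590, ω₁=-4.673, θ₂=-0.262, ω₂=-1.668, θ₃=0.122, ω₃=-0.147
apply F[12]=+20.000 → step 13: x=0.590, v=4.175, θ₁=-0.682, ω₁=-4.564, θ₂=-0.299, ω₂=-2.059, θ₃=0.117, ω₃=-0.345
apply F[13]=+20.000 → step 14: x=0.676, v=4.374, θ₁=-0.772, ω₁=-4.381, θ₂=-0.344, ω₂=-2.489, θ₃=0.108, ω₃=-0.555
apply F[14]=+20.000 → step 15: x=0.765, v=4.561, θ₁=-0.857, ω₁=-4.126, θ₂=-0.398, ω₂=-2.947, θ₃=0.094, ω₃=-0.782
apply F[15]=+20.000 → step 16: x=0.858, v=4.733, θ₁=-0.936, ω₁=-3.794, θ₂=-0.462, ω₂=-3.427, θ₃=0.076, ω₃=-1.038
apply F[16]=+20.000 → step 17: x=0.954, v=4.888, θ₁=-1.008, ω₁=-3.376, θ₂=-0.536, ω₂=-3.924, θ₃=0.053, ω₃=-1.336
apply F[17]=+20.000 → step 18: x=1.053, v=5.020, θ₁=-1.071, ω₁=-2.864, θ₂=-0.619, ω₂=-4.431, θ₃=0.022, ω₃=-1.693
apply F[18]=+20.000 → step 19: x=1.155, v=5.119, θ₁=-1.122, ω₁=-2.257, θ₂=-0.713, ω₂=-4.942, θ₃=-0.016, ω₃=-2.136
apply F[19]=+20.000 → step 20: x=1.258, v=5.171, θ₁=-1.160, ω₁=-1.572, θ₂=-0.817, ω₂=-5.438, θ₃=-0.064, ω₃=-2.698
apply F[20]=+20.000 → step 21: x=1.361, v=5.157, θ₁=-1.185, ω₁=-0.874, θ₂=-0.930, ω₂=-5.875, θ₃=-0.125, ω₃=-3.423
apply F[21]=+20.000 → step 22: x=1.463, v=5.065, θ₁=-1.196, ω₁=-0.318, θ₂=-1.051, ω₂=-6.155, θ₃=-0.202, ω₃=-4.336
apply F[22]=+20.000 → step 23: x=1.563, v=4.912, θ₁=-1.200, ω₁=-0.142, θ₂=-1.174, ω₂=-6.144, θ₃=-0.299, ω₃=-5.396
apply F[23]=+20.000 → step 24: x=1.660, v=4.759, θ₁=-1.206, ω₁=-0.496, θ₂=-1.294, ω₂=-5.780, θ₃=-0.418, ω₃=-6.468
apply F[24]=+20.000 → step 25: x=1.754, v=4.651, θ₁=-1.223, ω₁=-1.288, θ₂=-1.404, ω₂=-5.144, θ₃=-0.557, ω₃=-7.423
apply F[25]=+20.000 → step 26: x=1.846, v=4.589, θ₁=-1.259, ω₁=-2.321, θ₂=-1.499, ω₂=-4.355, θ₃=-0.714, ω₃=-8.234
apply F[26]=-20.000 → step 27: x=1.934, v=4.163, θ₁=-1.309, ω₁=-2.728, θ₂=-1.583, ω₂=-4.019, θ₃=-0.881, ω₃=-8.477
apply F[27]=-20.000 → step 28: x=2.013, v=3.728, θ₁=-1.368, ω₁=-3.210, θ₂=-1.660, ω₂=-3.677, θ₃=-1.053, ω₃=-8.700
Max |angle| over trajectory = 1.660 rad; bound = 1.701 → within bound.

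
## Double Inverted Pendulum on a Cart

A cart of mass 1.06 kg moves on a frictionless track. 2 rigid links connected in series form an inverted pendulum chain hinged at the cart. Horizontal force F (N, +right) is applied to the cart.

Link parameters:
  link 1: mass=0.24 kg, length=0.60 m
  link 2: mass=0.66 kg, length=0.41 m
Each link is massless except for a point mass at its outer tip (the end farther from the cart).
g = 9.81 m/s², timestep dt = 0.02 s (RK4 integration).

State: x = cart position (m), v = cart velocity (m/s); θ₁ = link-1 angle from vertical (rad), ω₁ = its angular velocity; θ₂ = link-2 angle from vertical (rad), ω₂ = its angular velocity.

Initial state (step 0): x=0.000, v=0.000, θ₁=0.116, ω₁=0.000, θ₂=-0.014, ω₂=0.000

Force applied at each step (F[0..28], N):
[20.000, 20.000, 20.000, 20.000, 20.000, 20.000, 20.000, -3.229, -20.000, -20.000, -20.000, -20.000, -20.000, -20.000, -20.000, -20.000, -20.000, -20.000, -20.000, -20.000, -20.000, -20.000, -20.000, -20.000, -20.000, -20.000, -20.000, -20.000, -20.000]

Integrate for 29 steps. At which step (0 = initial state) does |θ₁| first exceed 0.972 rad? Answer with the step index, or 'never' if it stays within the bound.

Answer: never

Derivation:
apply F[0]=+20.000 → step 1: x=0.004, v=0.356, θ₁=0.112, ω₁=-0.420, θ₂=-0.017, ω₂=-0.265
apply F[1]=+20.000 → step 2: x=0.014, v=0.713, θ₁=0.099, ω₁=-0.853, θ₂=-0.025, ω₂=-0.516
apply F[2]=+20.000 → step 3: x=0.032, v=1.075, θ₁=0.077, ω₁=-1.316, θ₂=-0.037, ω₂=-0.737
apply F[3]=+20.000 → step 4: x=0.057, v=1.443, θ₁=0.046, ω₁=-1.819, θ₂=-0.054, ω₂=-0.914
apply F[4]=+20.000 → step 5: x=0.090, v=1.817, θ₁=0.004, ω₁=-2.376, θ₂=-0.073, ω₂=-1.033
apply F[5]=+20.000 → step 6: x=0.130, v=2.196, θ₁=-0.049, ω₁=-2.987, θ₂=-0.095, ω₂=-1.088
apply F[6]=+20.000 → step 7: x=0.178, v=2.575, θ₁=-0.115, ω₁=-3.639, θ₂=-0.116, ω₂=-1.096
apply F[7]=-3.229 → step 8: x=0.229, v=2.519, θ₁=-0.188, ω₁=-3.600, θ₂=-0.138, ω₂=-1.087
apply F[8]=-20.000 → step 9: x=0.275, v=2.165, θ₁=-0.255, ω₁=-3.139, θ₂=-0.159, ω₂=-1.002
apply F[9]=-20.000 → step 10: x=0.315, v=1.828, θ₁=-0.314, ω₁=-2.779, θ₂=-0.178, ω₂=-0.824
apply F[10]=-20.000 → step 11: x=0.349, v=1.505, θ₁=-0.367, ω₁=-2.516, θ₂=-0.192, ω₂=-0.550
apply F[11]=-20.000 → step 12: x=0.376, v=1.195, θ₁=-0.415, ω₁=-2.343, θ₂=-0.199, ω₂=-0.183
apply F[12]=-20.000 → step 13: x=0.397, v=0.893, θ₁=-0.461, ω₁=-2.248, θ₂=-0.198, ω₂=0.272
apply F[13]=-20.000 → step 14: x=0.411, v=0.596, θ₁=-0.506, ω₁=-2.217, θ₂=-0.188, ω₂=0.805
apply F[14]=-20.000 → step 15: x=0.420, v=0.300, θ₁=-0.550, ω₁=-2.232, θ₂=-0.166, ω₂=1.402
apply F[15]=-20.000 → step 16: x=0.423, v=0.002, θ₁=-0.595, ω₁=-2.270, θ₂=-0.131, ω₂=2.041
apply F[16]=-20.000 → step 17: x=0.420, v=-0.303, θ₁=-0.641, ω₁=-2.305, θ₂=-0.084, ω₂=2.698
apply F[17]=-20.000 → step 18: x=0.411, v=-0.615, θ₁=-0.687, ω₁=-2.312, θ₂=-0.024, ω₂=3.351
apply F[18]=-20.000 → step 19: x=0.396, v=-0.934, θ₁=-0.733, ω₁=-2.273, θ₂=0.050, ω₂=3.989
apply F[19]=-20.000 → step 20: x=0.374, v=-1.258, θ₁=-0.777, ω₁=-2.171, θ₂=0.136, ω₂=4.614
apply F[20]=-20.000 → step 21: x=0.345, v=-1.586, θ₁=-0.819, ω₁=-1.995, θ₂=0.234, ω₂=5.239
apply F[21]=-20.000 → step 22: x=0.310, v=-1.913, θ₁=-0.857, ω₁=-1.732, θ₂=0.346, ω₂=5.885
apply F[22]=-20.000 → step 23: x=0.269, v=-2.239, θ₁=-0.888, ω₁=-1.360, θ₂=0.470, ω₂=6.581
apply F[23]=-20.000 → step 24: x=0.221, v=-2.559, θ₁=-0.910, ω₁=-0.854, θ₂=0.609, ω₂=7.364
apply F[24]=-20.000 → step 25: x=0.167, v=-2.869, θ₁=-0.921, ω₁=-0.173, θ₂=0.766, ω₂=8.278
apply F[25]=-20.000 → step 26: x=0.106, v=-3.163, θ₁=-0.916, ω₁=0.737, θ₂=0.942, ω₂=9.377
apply F[26]=-20.000 → step 27: x=0.040, v=-3.435, θ₁=-0.889, ω₁=1.945, θ₂=1.142, ω₂=10.725
apply F[27]=-20.000 → step 28: x=-0.031, v=-3.674, θ₁=-0.835, ω₁=3.524, θ₂=1.373, ω₂=12.389
apply F[28]=-20.000 → step 29: x=-0.106, v=-3.872, θ₁=-0.746, ω₁=5.531, θ₂=1.640, ω₂=14.411
max |θ₁| = 0.921 ≤ 0.972 over all 30 states.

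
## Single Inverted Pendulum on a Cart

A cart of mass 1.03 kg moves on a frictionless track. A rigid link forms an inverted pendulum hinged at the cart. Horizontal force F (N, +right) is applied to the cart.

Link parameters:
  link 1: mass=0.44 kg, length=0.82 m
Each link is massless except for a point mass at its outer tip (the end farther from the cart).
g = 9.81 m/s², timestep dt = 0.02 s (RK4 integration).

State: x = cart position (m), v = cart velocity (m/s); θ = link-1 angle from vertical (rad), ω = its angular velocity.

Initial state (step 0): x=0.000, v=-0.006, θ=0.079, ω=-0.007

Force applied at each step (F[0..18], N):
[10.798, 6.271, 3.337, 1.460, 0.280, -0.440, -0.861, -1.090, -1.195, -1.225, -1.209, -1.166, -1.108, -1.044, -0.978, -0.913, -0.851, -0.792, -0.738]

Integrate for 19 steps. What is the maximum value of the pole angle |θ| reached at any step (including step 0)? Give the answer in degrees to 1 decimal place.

Answer: 4.5°

Derivation:
apply F[0]=+10.798 → step 1: x=0.002, v=0.197, θ=0.077, ω=-0.235
apply F[1]=+6.271 → step 2: x=0.007, v=0.312, θ=0.071, ω=-0.357
apply F[2]=+3.337 → step 3: x=0.014, v=0.371, θ=0.063, ω=-0.413
apply F[3]=+1.460 → step 4: x=0.021, v=0.395, θ=0.055, ω=-0.428
apply F[4]=+0.280 → step 5: x=0.029, v=0.396, θ=0.046, ω=-0.417
apply F[5]=-0.440 → step 6: x=0.037, v=0.384, θ=0.038, ω=-0.393
apply F[6]=-0.861 → step 7: x=0.045, v=0.364, θ=0.030, ω=-0.361
apply F[7]=-1.090 → step 8: x=0.052, v=0.341, θ=0.024, ω=-0.326
apply F[8]=-1.195 → step 9: x=0.058, v=0.316, θ=0.017, ω=-0.290
apply F[9]=-1.225 → step 10: x=0.064, v=0.291, θ=0.012, ω=-0.256
apply F[10]=-1.209 → step 11: x=0.070, v=0.267, θ=0.007, ω=-0.225
apply F[11]=-1.166 → step 12: x=0.075, v=0.244, θ=0.003, ω=-0.195
apply F[12]=-1.108 → step 13: x=0.080, v=0.222, θ=-0.001, ω=-0.169
apply F[13]=-1.044 → step 14: x=0.084, v=0.202, θ=-0.004, ω=-0.145
apply F[14]=-0.978 → step 15: x=0.088, v=0.183, θ=-0.006, ω=-0.123
apply F[15]=-0.913 → step 16: x=0.091, v=0.166, θ=-0.009, ω=-0.104
apply F[16]=-0.851 → step 17: x=0.094, v=0.151, θ=-0.011, ω=-0.087
apply F[17]=-0.792 → step 18: x=0.097, v=0.136, θ=-0.012, ω=-0.073
apply F[18]=-0.738 → step 19: x=0.100, v=0.123, θ=-0.014, ω=-0.060
Max |angle| over trajectory = 0.079 rad = 4.5°.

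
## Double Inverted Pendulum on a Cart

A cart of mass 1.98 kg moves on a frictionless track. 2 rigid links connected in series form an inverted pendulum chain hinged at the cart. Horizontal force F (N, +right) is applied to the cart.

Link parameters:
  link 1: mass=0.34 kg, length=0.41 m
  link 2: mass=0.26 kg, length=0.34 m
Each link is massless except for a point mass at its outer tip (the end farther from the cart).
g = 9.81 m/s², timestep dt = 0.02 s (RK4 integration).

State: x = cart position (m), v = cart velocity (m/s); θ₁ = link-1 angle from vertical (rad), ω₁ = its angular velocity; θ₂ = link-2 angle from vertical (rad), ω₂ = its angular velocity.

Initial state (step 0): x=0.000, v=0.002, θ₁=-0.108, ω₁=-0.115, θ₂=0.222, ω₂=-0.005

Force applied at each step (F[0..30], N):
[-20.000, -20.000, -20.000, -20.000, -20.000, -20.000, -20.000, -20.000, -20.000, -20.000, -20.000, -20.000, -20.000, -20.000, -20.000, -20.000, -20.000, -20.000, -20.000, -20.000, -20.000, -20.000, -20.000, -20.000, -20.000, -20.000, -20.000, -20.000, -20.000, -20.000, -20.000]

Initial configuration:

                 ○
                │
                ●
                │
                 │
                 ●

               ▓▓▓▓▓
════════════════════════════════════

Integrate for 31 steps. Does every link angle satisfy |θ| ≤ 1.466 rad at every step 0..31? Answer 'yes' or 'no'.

Answer: no

Derivation:
apply F[0]=-20.000 → step 1: x=-0.002, v=-0.193, θ₁=-0.107, ω₁=0.193, θ₂=0.225, ω₂=0.332
apply F[1]=-20.000 → step 2: x=-0.008, v=-0.389, θ₁=-0.100, ω₁=0.505, θ₂=0.235, ω₂=0.668
apply F[2]=-20.000 → step 3: x=-0.017, v=-0.586, θ₁=-0.087, ω₁=0.827, θ₂=0.252, ω₂=0.998
apply F[3]=-20.000 → step 4: x=-0.031, v=-0.784, θ₁=-0.067, ω₁=1.166, θ₂=0.275, ω₂=1.316
apply F[4]=-20.000 → step 5: x=-0.049, v=-0.983, θ₁=-0.040, ω₁=1.529, θ₂=0.304, ω₂=1.615
apply F[5]=-20.000 → step 6: x=-0.071, v=-1.184, θ₁=-0.006, ω₁=1.924, θ₂=0.340, ω₂=1.886
apply F[6]=-20.000 → step 7: x=-0.096, v=-1.386, θ₁=0.037, ω₁=2.356, θ₂=0.380, ω₂=2.119
apply F[7]=-20.000 → step 8: x=-0.126, v=-1.590, θ₁=0.089, ω₁=2.832, θ₂=0.424, ω₂=2.301
apply F[8]=-20.000 → step 9: x=-0.160, v=-1.795, θ₁=0.151, ω₁=3.356, θ₂=0.471, ω₂=2.420
apply F[9]=-20.000 → step 10: x=-0.198, v=-1.998, θ₁=0.223, ω₁=3.931, θ₂=0.520, ω₂=2.464
apply F[10]=-20.000 → step 11: x=-0.240, v=-2.198, θ₁=0.308, ω₁=4.551, θ₂=0.569, ω₂=2.427
apply F[11]=-20.000 → step 12: x=-0.286, v=-2.390, θ₁=0.406, ω₁=5.205, θ₂=0.617, ω₂=2.318
apply F[12]=-20.000 → step 13: x=-0.335, v=-2.570, θ₁=0.516, ω₁=5.869, θ₂=0.662, ω₂=2.166
apply F[13]=-20.000 → step 14: x=-0.388, v=-2.730, θ₁=0.640, ω₁=6.510, θ₂=0.704, ω₂=2.033
apply F[14]=-20.000 → step 15: x=-0.444, v=-2.867, θ₁=0.776, ω₁=7.083, θ₂=0.744, ω₂=2.008
apply F[15]=-20.000 → step 16: x=-0.503, v=-2.977, θ₁=0.923, ω₁=7.553, θ₂=0.785, ω₂=2.188
apply F[16]=-20.000 → step 17: x=-0.563, v=-3.062, θ₁=1.078, ω₁=7.900, θ₂=0.833, ω₂=2.644
apply F[17]=-20.000 → step 18: x=-0.625, v=-3.126, θ₁=1.238, ω₁=8.121, θ₂=0.893, ω₂=3.400
apply F[18]=-20.000 → step 19: x=-0.688, v=-3.173, θ₁=1.402, ω₁=8.225, θ₂=0.971, ω₂=4.442
apply F[19]=-20.000 → step 20: x=-0.752, v=-3.207, θ₁=1.566, ω₁=8.211, θ₂=1.072, ω₂=5.733
apply F[20]=-20.000 → step 21: x=-0.816, v=-3.233, θ₁=1.729, ω₁=8.067, θ₂=1.202, ω₂=7.225
apply F[21]=-20.000 → step 22: x=-0.881, v=-3.251, θ₁=1.888, ω₁=7.779, θ₂=1.362, ω₂=8.861
apply F[22]=-20.000 → step 23: x=-0.946, v=-3.264, θ₁=2.039, ω₁=7.342, θ₂=1.557, ω₂=10.571
apply F[23]=-20.000 → step 24: x=-1.012, v=-3.269, θ₁=2.181, ω₁=6.799, θ₂=1.785, ω₂=12.253
apply F[24]=-20.000 → step 25: x=-1.077, v=-3.266, θ₁=2.312, ω₁=6.281, θ₂=2.045, ω₂=13.728
apply F[25]=-20.000 → step 26: x=-1.142, v=-3.257, θ₁=2.434, ω₁=6.023, θ₂=2.331, ω₂=14.684
apply F[26]=-20.000 → step 27: x=-1.207, v=-3.258, θ₁=2.556, ω₁=6.255, θ₂=2.627, ω₂=14.770
apply F[27]=-20.000 → step 28: x=-1.273, v=-3.290, θ₁=2.687, ω₁=6.959, θ₂=2.915, ω₂=13.889
apply F[28]=-20.000 → step 29: x=-1.339, v=-3.370, θ₁=2.835, ω₁=7.856, θ₂=3.178, ω₂=12.293
apply F[29]=-20.000 → step 30: x=-1.408, v=-3.503, θ₁=3.001, ω₁=8.641, θ₂=3.404, ω₂=10.331
apply F[30]=-20.000 → step 31: x=-1.480, v=-3.689, θ₁=3.179, ω₁=9.128, θ₂=3.591, ω₂=8.312
Max |angle| over trajectory = 3.591 rad; bound = 1.466 → exceeded.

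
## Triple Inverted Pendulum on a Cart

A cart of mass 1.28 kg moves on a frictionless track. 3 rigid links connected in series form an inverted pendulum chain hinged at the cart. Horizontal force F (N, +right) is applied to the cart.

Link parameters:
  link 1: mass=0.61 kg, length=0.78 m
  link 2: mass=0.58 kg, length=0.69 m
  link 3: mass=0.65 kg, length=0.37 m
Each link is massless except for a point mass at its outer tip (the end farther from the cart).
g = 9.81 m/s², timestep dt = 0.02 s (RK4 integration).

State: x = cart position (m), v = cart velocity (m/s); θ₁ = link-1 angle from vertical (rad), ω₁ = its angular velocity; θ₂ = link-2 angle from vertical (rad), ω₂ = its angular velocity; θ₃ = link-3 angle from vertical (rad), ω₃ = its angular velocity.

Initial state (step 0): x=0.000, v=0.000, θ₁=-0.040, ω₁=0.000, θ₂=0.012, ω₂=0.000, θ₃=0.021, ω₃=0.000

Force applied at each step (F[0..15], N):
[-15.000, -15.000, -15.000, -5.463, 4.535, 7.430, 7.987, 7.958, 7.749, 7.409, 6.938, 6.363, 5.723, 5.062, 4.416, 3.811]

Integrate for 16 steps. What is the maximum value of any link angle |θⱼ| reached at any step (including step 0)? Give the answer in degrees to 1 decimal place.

Answer: 3.6°

Derivation:
apply F[0]=-15.000 → step 1: x=-0.002, v=-0.223, θ₁=-0.038, ω₁=0.249, θ₂=0.012, ω₂=0.043, θ₃=0.021, ω₃=0.010
apply F[1]=-15.000 → step 2: x=-0.009, v=-0.447, θ₁=-0.030, ω₁=0.503, θ₂=0.014, ω₂=0.081, θ₃=0.021, ω₃=0.020
apply F[2]=-15.000 → step 3: x=-0.020, v=-0.675, θ₁=-0.017, ω₁=0.770, θ₂=0.016, ω₂=0.112, θ₃=0.022, ω₃=0.028
apply F[3]=-5.463 → step 4: x=-0.034, v=-0.758, θ₁=-0.001, ω₁=0.861, θ₂=0.018, ω₂=0.132, θ₃=0.022, ω₃=0.033
apply F[4]=+4.535 → step 5: x=-0.049, v=-0.689, θ₁=0.015, ω₁=0.769, θ₂=0.021, ω₂=0.141, θ₃=0.023, ω₃=0.037
apply F[5]=+7.430 → step 6: x=-0.062, v=-0.579, θ₁=0.029, ω₁=0.633, θ₂=0.024, ω₂=0.140, θ₃=0.024, ω₃=0.038
apply F[6]=+7.987 → step 7: x=-0.072, v=-0.464, θ₁=0.041, ω₁=0.500, θ₂=0.026, ω₂=0.132, θ₃=0.025, ω₃=0.038
apply F[7]=+7.958 → step 8: x=-0.080, v=-0.353, θ₁=0.049, ω₁=0.378, θ₂=0.029, ω₂=0.117, θ₃=0.025, ω₃=0.035
apply F[8]=+7.749 → step 9: x=-0.086, v=-0.247, θ₁=0.056, ω₁=0.267, θ₂=0.031, ω₂=0.099, θ₃=0.026, ω₃=0.030
apply F[9]=+7.409 → step 10: x=-0.090, v=-0.148, θ₁=0.060, ω₁=0.168, θ₂=0.033, ω₂=0.078, θ₃=0.027, ω₃=0.024
apply F[10]=+6.938 → step 11: x=-0.092, v=-0.057, θ₁=0.063, ω₁=0.082, θ₂=0.034, ω₂=0.055, θ₃=0.027, ω₃=0.016
apply F[11]=+6.363 → step 12: x=-0.092, v=0.024, θ₁=0.064, ω₁=0.009, θ₂=0.035, ω₂=0.033, θ₃=0.027, ω₃=0.007
apply F[12]=+5.723 → step 13: x=-0.091, v=0.095, θ₁=0.063, ω₁=-0.052, θ₂=0.035, ω₂=0.011, θ₃=0.027, ω₃=-0.002
apply F[13]=+5.062 → step 14: x=-0.089, v=0.157, θ₁=0.062, ω₁=-0.100, θ₂=0.035, ω₂=-0.010, θ₃=0.027, ω₃=-0.011
apply F[14]=+4.416 → step 15: x=-0.085, v=0.208, θ₁=0.059, ω₁=-0.138, θ₂=0.035, ω₂=-0.029, θ₃=0.027, ω₃=-0.020
apply F[15]=+3.811 → step 16: x=-0.081, v=0.252, θ₁=0.056, ω₁=-0.167, θ₂=0.034, ω₂=-0.047, θ₃=0.026, ω₃=-0.029
Max |angle| over trajectory = 0.064 rad = 3.6°.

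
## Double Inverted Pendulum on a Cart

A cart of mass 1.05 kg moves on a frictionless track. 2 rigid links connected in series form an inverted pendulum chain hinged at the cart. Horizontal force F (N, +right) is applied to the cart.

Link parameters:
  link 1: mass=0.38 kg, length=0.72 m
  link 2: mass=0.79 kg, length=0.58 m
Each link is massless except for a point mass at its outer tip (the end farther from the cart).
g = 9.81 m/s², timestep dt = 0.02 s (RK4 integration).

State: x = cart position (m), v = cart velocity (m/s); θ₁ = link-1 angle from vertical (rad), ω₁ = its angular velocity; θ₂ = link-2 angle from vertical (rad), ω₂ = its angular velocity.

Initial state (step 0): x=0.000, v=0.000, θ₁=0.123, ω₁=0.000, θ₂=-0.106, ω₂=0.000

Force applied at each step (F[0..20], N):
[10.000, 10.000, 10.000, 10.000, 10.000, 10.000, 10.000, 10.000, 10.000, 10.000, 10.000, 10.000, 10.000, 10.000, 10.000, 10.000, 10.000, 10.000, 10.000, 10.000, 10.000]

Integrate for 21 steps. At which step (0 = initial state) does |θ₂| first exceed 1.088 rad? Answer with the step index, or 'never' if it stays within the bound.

apply F[0]=+10.000 → step 1: x=0.002, v=0.164, θ₁=0.122, ω₁=-0.069, θ₂=-0.108, ω₂=-0.234
apply F[1]=+10.000 → step 2: x=0.007, v=0.329, θ₁=0.120, ω₁=-0.138, θ₂=-0.115, ω₂=-0.470
apply F[2]=+10.000 → step 3: x=0.015, v=0.494, θ₁=0.117, ω₁=-0.209, θ₂=-0.127, ω₂=-0.708
apply F[3]=+10.000 → step 4: x=0.026, v=0.661, θ₁=0.112, ω₁=-0.283, θ₂=-0.144, ω₂=-0.950
apply F[4]=+10.000 → step 5: x=0.041, v=0.830, θ₁=0.105, ω₁=-0.361, θ₂=-0.165, ω₂=-1.195
apply F[5]=+10.000 → step 6: x=0.060, v=1.001, θ₁=0.097, ω₁=-0.445, θ₂=-0.192, ω₂=-1.444
apply F[6]=+10.000 → step 7: x=0.081, v=1.175, θ₁=0.088, ω₁=-0.538, θ₂=-0.223, ω₂=-1.695
apply F[7]=+10.000 → step 8: x=0.107, v=1.352, θ₁=0.076, ω₁=-0.642, θ₂=-0.259, ω₂=-1.946
apply F[8]=+10.000 → step 9: x=0.135, v=1.532, θ₁=0.062, ω₁=-0.763, θ₂=-0.301, ω₂=-2.193
apply F[9]=+10.000 → step 10: x=0.168, v=1.715, θ₁=0.045, ω₁=-0.903, θ₂=-0.347, ω₂=-2.432
apply F[10]=+10.000 → step 11: x=0.204, v=1.901, θ₁=0.025, ω₁=-1.067, θ₂=-0.398, ω₂=-2.658
apply F[11]=+10.000 → step 12: x=0.244, v=2.090, θ₁=0.002, ω₁=-1.260, θ₂=-0.453, ω₂=-2.863
apply F[12]=+10.000 → step 13: x=0.288, v=2.282, θ₁=-0.025, ω₁=-1.485, θ₂=-0.512, ω₂=-3.042
apply F[13]=+10.000 → step 14: x=0.335, v=2.475, θ₁=-0.057, ω₁=-1.746, θ₂=-0.575, ω₂=-3.187
apply F[14]=+10.000 → step 15: x=0.387, v=2.668, θ₁=-0.095, ω₁=-2.045, θ₂=-0.640, ω₂=-3.289
apply F[15]=+10.000 → step 16: x=0.442, v=2.861, θ₁=-0.139, ω₁=-2.382, θ₂=-0.706, ω₂=-3.340
apply F[16]=+10.000 → step 17: x=0.501, v=3.051, θ₁=-0.191, ω₁=-2.757, θ₂=-0.773, ω₂=-3.329
apply F[17]=+10.000 → step 18: x=0.564, v=3.234, θ₁=-0.250, ω₁=-3.168, θ₂=-0.839, ω₂=-3.247
apply F[18]=+10.000 → step 19: x=0.630, v=3.407, θ₁=-0.318, ω₁=-3.609, θ₂=-0.902, ω₂=-3.084
apply F[19]=+10.000 → step 20: x=0.700, v=3.564, θ₁=-0.394, ω₁=-4.075, θ₂=-0.961, ω₂=-2.832
apply F[20]=+10.000 → step 21: x=0.773, v=3.696, θ₁=-0.481, ω₁=-4.556, θ₂=-1.015, ω₂=-2.489
max |θ₂| = 1.015 ≤ 1.088 over all 22 states.

Answer: never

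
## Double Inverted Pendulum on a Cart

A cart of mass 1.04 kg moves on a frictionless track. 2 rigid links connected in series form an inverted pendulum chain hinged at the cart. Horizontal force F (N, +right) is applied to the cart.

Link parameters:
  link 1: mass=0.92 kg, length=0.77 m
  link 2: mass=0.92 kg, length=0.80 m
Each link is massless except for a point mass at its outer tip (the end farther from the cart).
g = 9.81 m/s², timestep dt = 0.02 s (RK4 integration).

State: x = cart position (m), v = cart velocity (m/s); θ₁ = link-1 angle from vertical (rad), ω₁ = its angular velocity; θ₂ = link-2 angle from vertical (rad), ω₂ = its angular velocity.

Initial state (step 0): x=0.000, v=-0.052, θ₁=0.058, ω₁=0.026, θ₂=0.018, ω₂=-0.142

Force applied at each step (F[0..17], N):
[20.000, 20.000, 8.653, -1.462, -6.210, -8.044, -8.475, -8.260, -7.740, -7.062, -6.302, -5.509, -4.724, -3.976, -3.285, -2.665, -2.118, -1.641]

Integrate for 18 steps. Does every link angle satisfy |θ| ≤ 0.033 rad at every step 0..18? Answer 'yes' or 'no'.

Answer: no

Derivation:
apply F[0]=+20.000 → step 1: x=0.003, v=0.311, θ₁=0.054, ω₁=-0.419, θ₂=0.015, ω₂=-0.164
apply F[1]=+20.000 → step 2: x=0.012, v=0.678, θ₁=0.041, ω₁=-0.873, θ₂=0.011, ω₂=-0.182
apply F[2]=+8.653 → step 3: x=0.028, v=0.834, θ₁=0.022, ω₁=-1.062, θ₂=0.008, ω₂=-0.192
apply F[3]=-1.462 → step 4: x=0.044, v=0.802, θ₁=0.001, ω₁=-1.017, θ₂=0.004, ω₂=-0.195
apply F[4]=-6.210 → step 5: x=0.059, v=0.685, θ₁=-0.018, ω₁=-0.870, θ₂=-0.000, ω₂=-0.190
apply F[5]=-8.044 → step 6: x=0.071, v=0.539, θ₁=-0.033, ω₁=-0.693, θ₂=-0.004, ω₂=-0.178
apply F[6]=-8.475 → step 7: x=0.080, v=0.390, θ₁=-0.045, ω₁=-0.518, θ₂=-0.007, ω₂=-0.162
apply F[7]=-8.260 → step 8: x=0.087, v=0.249, θ₁=-0.054, ω₁=-0.358, θ₂=-0.010, ω₂=-0.141
apply F[8]=-7.740 → step 9: x=0.090, v=0.121, θ₁=-0.060, ω₁=-0.218, θ₂=-0.013, ω₂=-0.118
apply F[9]=-7.062 → step 10: x=0.092, v=0.007, θ₁=-0.063, ω₁=-0.099, θ₂=-0.015, ω₂=-0.094
apply F[10]=-6.302 → step 11: x=0.091, v=-0.092, θ₁=-0.064, ω₁=-0.000, θ₂=-0.016, ω₂=-0.070
apply F[11]=-5.509 → step 12: x=0.088, v=-0.175, θ₁=-0.063, ω₁=0.079, θ₂=-0.018, ω₂=-0.046
apply F[12]=-4.724 → step 13: x=0.084, v=-0.244, θ₁=-0.061, ω₁=0.141, θ₂=-0.018, ω₂=-0.024
apply F[13]=-3.976 → step 14: x=0.079, v=-0.299, θ₁=-0.058, ω₁=0.187, θ₂=-0.019, ω₂=-0.004
apply F[14]=-3.285 → step 15: x=0.072, v=-0.343, θ₁=-0.054, ω₁=0.220, θ₂=-0.019, ω₂=0.015
apply F[15]=-2.665 → step 16: x=0.065, v=-0.376, θ₁=-0.049, ω₁=0.242, θ₂=-0.018, ω₂=0.031
apply F[16]=-2.118 → step 17: x=0.057, v=-0.401, θ₁=-0.044, ω₁=0.255, θ₂=-0.017, ω₂=0.045
apply F[17]=-1.641 → step 18: x=0.049, v=-0.418, θ₁=-0.039, ω₁=0.260, θ₂=-0.016, ω₂=0.057
Max |angle| over trajectory = 0.064 rad; bound = 0.033 → exceeded.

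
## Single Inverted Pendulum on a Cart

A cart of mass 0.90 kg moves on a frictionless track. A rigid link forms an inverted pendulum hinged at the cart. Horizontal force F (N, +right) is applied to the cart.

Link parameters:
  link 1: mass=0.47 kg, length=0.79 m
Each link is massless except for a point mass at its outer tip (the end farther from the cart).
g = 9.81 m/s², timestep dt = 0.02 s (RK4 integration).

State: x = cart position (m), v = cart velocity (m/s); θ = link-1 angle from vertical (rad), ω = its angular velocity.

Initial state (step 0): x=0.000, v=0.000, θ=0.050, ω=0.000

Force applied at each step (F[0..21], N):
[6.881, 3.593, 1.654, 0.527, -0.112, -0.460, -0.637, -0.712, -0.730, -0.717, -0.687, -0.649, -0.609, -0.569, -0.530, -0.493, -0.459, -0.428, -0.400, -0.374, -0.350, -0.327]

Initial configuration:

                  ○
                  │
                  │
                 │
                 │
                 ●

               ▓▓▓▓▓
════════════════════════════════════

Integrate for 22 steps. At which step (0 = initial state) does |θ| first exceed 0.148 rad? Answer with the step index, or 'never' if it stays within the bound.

apply F[0]=+6.881 → step 1: x=0.001, v=0.148, θ=0.048, ω=-0.174
apply F[1]=+3.593 → step 2: x=0.005, v=0.223, θ=0.044, ω=-0.258
apply F[2]=+1.654 → step 3: x=0.010, v=0.255, θ=0.038, ω=-0.289
apply F[3]=+0.527 → step 4: x=0.015, v=0.263, θ=0.033, ω=-0.290
apply F[4]=-0.112 → step 5: x=0.020, v=0.258, θ=0.027, ω=-0.276
apply F[5]=-0.460 → step 6: x=0.025, v=0.245, θ=0.022, ω=-0.254
apply F[6]=-0.637 → step 7: x=0.030, v=0.229, θ=0.017, ω=-0.228
apply F[7]=-0.712 → step 8: x=0.035, v=0.212, θ=0.013, ω=-0.203
apply F[8]=-0.730 → step 9: x=0.039, v=0.194, θ=0.009, ω=-0.178
apply F[9]=-0.717 → step 10: x=0.042, v=0.178, θ=0.005, ω=-0.155
apply F[10]=-0.687 → step 11: x=0.046, v=0.162, θ=0.003, ω=-0.135
apply F[11]=-0.649 → step 12: x=0.049, v=0.147, θ=0.000, ω=-0.116
apply F[12]=-0.609 → step 13: x=0.052, v=0.134, θ=-0.002, ω=-0.099
apply F[13]=-0.569 → step 14: x=0.054, v=0.122, θ=-0.004, ω=-0.084
apply F[14]=-0.530 → step 15: x=0.056, v=0.110, θ=-0.005, ω=-0.071
apply F[15]=-0.493 → step 16: x=0.059, v=0.100, θ=-0.007, ω=-0.060
apply F[16]=-0.459 → step 17: x=0.061, v=0.091, θ=-0.008, ω=-0.049
apply F[17]=-0.428 → step 18: x=0.062, v=0.082, θ=-0.009, ω=-0.041
apply F[18]=-0.400 → step 19: x=0.064, v=0.074, θ=-0.009, ω=-0.033
apply F[19]=-0.374 → step 20: x=0.065, v=0.067, θ=-0.010, ω=-0.026
apply F[20]=-0.350 → step 21: x=0.066, v=0.060, θ=-0.011, ω=-0.020
apply F[21]=-0.327 → step 22: x=0.068, v=0.054, θ=-0.011, ω=-0.015
max |θ| = 0.050 ≤ 0.148 over all 23 states.

Answer: never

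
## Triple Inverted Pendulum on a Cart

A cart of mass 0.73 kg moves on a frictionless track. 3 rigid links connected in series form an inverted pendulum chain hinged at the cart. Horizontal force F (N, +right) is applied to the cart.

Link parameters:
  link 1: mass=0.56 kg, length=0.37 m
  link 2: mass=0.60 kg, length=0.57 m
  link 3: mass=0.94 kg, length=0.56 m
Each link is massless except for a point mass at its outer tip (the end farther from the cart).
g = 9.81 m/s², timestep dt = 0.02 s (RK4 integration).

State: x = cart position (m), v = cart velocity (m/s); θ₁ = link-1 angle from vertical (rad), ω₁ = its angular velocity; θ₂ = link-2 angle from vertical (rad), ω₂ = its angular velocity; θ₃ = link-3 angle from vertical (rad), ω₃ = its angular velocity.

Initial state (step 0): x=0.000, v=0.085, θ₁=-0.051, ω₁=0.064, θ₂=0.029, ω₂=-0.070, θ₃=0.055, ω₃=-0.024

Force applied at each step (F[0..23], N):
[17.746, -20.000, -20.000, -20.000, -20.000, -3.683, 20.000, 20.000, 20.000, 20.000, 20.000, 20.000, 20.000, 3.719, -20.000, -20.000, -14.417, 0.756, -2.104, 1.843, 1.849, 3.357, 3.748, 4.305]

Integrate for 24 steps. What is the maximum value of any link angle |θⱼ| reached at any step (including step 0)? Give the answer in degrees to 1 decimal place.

Answer: 11.2°

Derivation:
apply F[0]=+17.746 → step 1: x=0.007, v=0.596, θ₁=-0.065, ω₁=-1.444, θ₂=0.028, ω₂=0.006, θ₃=0.055, ω₃=-0.005
apply F[1]=-20.000 → step 2: x=0.014, v=0.096, θ₁=-0.082, ω₁=-0.306, θ₂=0.030, ω₂=0.141, θ₃=0.055, ω₃=0.021
apply F[2]=-20.000 → step 3: x=0.011, v=-0.399, θ₁=-0.077, ω₁=0.796, θ₂=0.034, ω₂=0.295, θ₃=0.056, ω₃=0.045
apply F[3]=-20.000 → step 4: x=-0.002, v=-0.907, θ₁=-0.050, ω₁=1.976, θ₂=0.041, ω₂=0.425, θ₃=0.057, ω₃=0.063
apply F[4]=-20.000 → step 5: x=-0.026, v=-1.443, θ₁=0.003, ω₁=3.326, θ₂=0.051, ω₂=0.494, θ₃=0.058, ω₃=0.071
apply F[5]=-3.683 → step 6: x=-0.056, v=-1.554, θ₁=0.072, ω₁=3.632, θ₂=0.061, ω₂=0.506, θ₃=0.059, ω₃=0.072
apply F[6]=+20.000 → step 7: x=-0.082, v=-1.060, θ₁=0.132, ω₁=2.412, θ₂=0.071, ω₂=0.462, θ₃=0.061, ω₃=0.068
apply F[7]=+20.000 → step 8: x=-0.098, v=-0.613, θ₁=0.170, ω₁=1.431, θ₂=0.079, ω₂=0.353, θ₃=0.062, ω₃=0.053
apply F[8]=+20.000 → step 9: x=-0.107, v=-0.196, θ₁=0.191, ω₁=0.606, θ₂=0.084, ω₂=0.200, θ₃=0.063, ω₃=0.031
apply F[9]=+20.000 → step 10: x=-0.106, v=0.207, θ₁=0.195, ω₁=-0.153, θ₂=0.087, ω₂=0.031, θ₃=0.063, ω₃=0.004
apply F[10]=+20.000 → step 11: x=-0.098, v=0.613, θ₁=0.184, ω₁=-0.931, θ₂=0.086, ω₂=-0.131, θ₃=0.063, ω₃=-0.023
apply F[11]=+20.000 → step 12: x=-0.082, v=1.039, θ₁=0.157, ω₁=-1.814, θ₂=0.082, ω₂=-0.259, θ₃=0.062, ω₃=-0.047
apply F[12]=+20.000 → step 13: x=-0.056, v=1.504, θ₁=0.110, ω₁=-2.896, θ₂=0.076, ω₂=-0.330, θ₃=0.061, ω₃=-0.064
apply F[13]=+3.719 → step 14: x=-0.026, v=1.574, θ₁=0.051, ω₁=-3.033, θ₂=0.069, ω₂=-0.334, θ₃=0.060, ω₃=-0.071
apply F[14]=-20.000 → step 15: x=0.000, v=1.017, θ₁=0.006, ω₁=-1.556, θ₂=0.063, ω₂=-0.293, θ₃=0.058, ω₃=-0.075
apply F[15]=-20.000 → step 16: x=0.015, v=0.472, θ₁=-0.012, ω₁=-0.178, θ₂=0.058, ω₂=-0.210, θ₃=0.057, ω₃=-0.077
apply F[16]=-14.417 → step 17: x=0.021, v=0.082, θ₁=-0.006, ω₁=0.772, θ₂=0.054, ω₂=-0.125, θ₃=0.055, ω₃=-0.077
apply F[17]=+0.756 → step 18: x=0.023, v=0.102, θ₁=0.008, ω₁=0.647, θ₂=0.052, ω₂=-0.061, θ₃=0.054, ω₃=-0.076
apply F[18]=-2.104 → step 19: x=0.024, v=0.036, θ₁=0.023, ω₁=0.781, θ₂=0.052, ω₂=-0.016, θ₃=0.052, ω₃=-0.075
apply F[19]=+1.843 → step 20: x=0.025, v=0.070, θ₁=0.037, ω₁=0.675, θ₂=0.052, ω₂=0.012, θ₃=0.051, ω₃=-0.075
apply F[20]=+1.849 → step 21: x=0.027, v=0.096, θ₁=0.050, ω₁=0.615, θ₂=0.052, ω₂=0.023, θ₃=0.049, ω₃=-0.076
apply F[21]=+3.357 → step 22: x=0.029, v=0.157, θ₁=0.061, ω₁=0.487, θ₂=0.052, ω₂=0.020, θ₃=0.048, ω₃=-0.079
apply F[22]=+3.748 → step 23: x=0.033, v=0.222, θ₁=0.069, ω₁=0.364, θ₂=0.053, ω₂=0.007, θ₃=0.046, ω₃=-0.085
apply F[23]=+4.305 → step 24: x=0.038, v=0.298, θ₁=0.075, ω₁=0.226, θ₂=0.053, ω₂=-0.015, θ₃=0.044, ω₃=-0.091
Max |angle| over trajectory = 0.195 rad = 11.2°.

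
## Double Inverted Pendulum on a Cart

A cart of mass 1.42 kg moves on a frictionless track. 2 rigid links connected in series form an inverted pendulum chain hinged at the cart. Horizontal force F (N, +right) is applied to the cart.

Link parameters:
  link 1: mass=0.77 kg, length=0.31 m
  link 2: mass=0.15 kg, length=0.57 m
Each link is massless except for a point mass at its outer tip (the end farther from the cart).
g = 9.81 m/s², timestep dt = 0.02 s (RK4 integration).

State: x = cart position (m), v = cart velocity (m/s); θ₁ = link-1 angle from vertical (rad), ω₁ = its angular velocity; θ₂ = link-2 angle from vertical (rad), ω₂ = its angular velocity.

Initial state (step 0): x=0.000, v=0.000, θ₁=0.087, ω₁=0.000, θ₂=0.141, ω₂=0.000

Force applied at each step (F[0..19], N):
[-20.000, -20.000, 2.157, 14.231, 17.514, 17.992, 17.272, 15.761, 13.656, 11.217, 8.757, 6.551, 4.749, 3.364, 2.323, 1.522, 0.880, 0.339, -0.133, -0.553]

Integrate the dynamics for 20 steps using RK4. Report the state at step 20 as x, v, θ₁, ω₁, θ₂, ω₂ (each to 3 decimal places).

Answer: x=0.176, v=0.946, θ₁=0.027, ω₁=-0.791, θ₂=0.046, ω₂=-0.432

Derivation:
apply F[0]=-20.000 → step 1: x=-0.003, v=-0.291, θ₁=0.097, ω₁=0.988, θ₂=0.141, ω₂=0.018
apply F[1]=-20.000 → step 2: x=-0.012, v=-0.584, θ₁=0.127, ω₁=1.991, θ₂=0.142, ω₂=0.028
apply F[2]=+2.157 → step 3: x=-0.023, v=-0.569, θ₁=0.167, ω₁=2.039, θ₂=0.142, ω₂=0.026
apply F[3]=+14.231 → step 4: x=-0.033, v=-0.394, θ₁=0.203, ω₁=1.604, θ₂=0.143, ω₂=0.007
apply F[4]=+17.514 → step 5: x=-0.039, v=-0.179, θ₁=0.230, ω₁=1.074, θ₂=0.142, ω₂=-0.028
apply F[5]=+17.992 → step 6: x=-0.040, v=0.038, θ₁=0.246, ω₁=0.558, θ₂=0.141, ω₂=-0.076
apply F[6]=+17.272 → step 7: x=-0.037, v=0.243, θ₁=0.253, ω₁=0.091, θ₂=0.139, ω₂=-0.131
apply F[7]=+15.761 → step 8: x=-0.030, v=0.427, θ₁=0.250, ω₁=-0.309, θ₂=0.136, ω₂=-0.188
apply F[8]=+13.656 → step 9: x=-0.020, v=0.584, θ₁=0.241, ω₁=-0.629, θ₂=0.132, ω₂=-0.241
apply F[9]=+11.217 → step 10: x=-0.007, v=0.709, θ₁=0.226, ω₁=-0.862, θ₂=0.127, ω₂=-0.288
apply F[10]=+8.757 → step 11: x=0.008, v=0.804, θ₁=0.208, ω₁=-1.012, θ₂=0.120, ω₂=-0.329
apply F[11]=+6.551 → step 12: x=0.025, v=0.871, θ₁=0.187, ω₁=-1.090, θ₂=0.113, ω₂=-0.362
apply F[12]=+4.749 → step 13: x=0.042, v=0.916, θ₁=0.165, ω₁=-1.115, θ₂=0.106, ω₂=-0.389
apply F[13]=+3.364 → step 14: x=0.061, v=0.945, θ₁=0.142, ω₁=-1.103, θ₂=0.098, ω₂=-0.409
apply F[14]=+2.323 → step 15: x=0.080, v=0.961, θ₁=0.121, ω₁=-1.068, θ₂=0.090, ω₂=-0.424
apply F[15]=+1.522 → step 16: x=0.099, v=0.969, θ₁=0.100, ω₁=-1.021, θ₂=0.081, ω₂=-0.434
apply F[16]=+0.880 → step 17: x=0.119, v=0.971, θ₁=0.080, ω₁=-0.968, θ₂=0.072, ω₂=-0.439
apply F[17]=+0.339 → step 18: x=0.138, v=0.967, θ₁=0.061, ω₁=-0.910, θ₂=0.063, ω₂=-0.440
apply F[18]=-0.133 → step 19: x=0.157, v=0.958, θ₁=0.044, ω₁=-0.851, θ₂=0.055, ω₂=-0.438
apply F[19]=-0.553 → step 20: x=0.176, v=0.946, θ₁=0.027, ω₁=-0.791, θ₂=0.046, ω₂=-0.432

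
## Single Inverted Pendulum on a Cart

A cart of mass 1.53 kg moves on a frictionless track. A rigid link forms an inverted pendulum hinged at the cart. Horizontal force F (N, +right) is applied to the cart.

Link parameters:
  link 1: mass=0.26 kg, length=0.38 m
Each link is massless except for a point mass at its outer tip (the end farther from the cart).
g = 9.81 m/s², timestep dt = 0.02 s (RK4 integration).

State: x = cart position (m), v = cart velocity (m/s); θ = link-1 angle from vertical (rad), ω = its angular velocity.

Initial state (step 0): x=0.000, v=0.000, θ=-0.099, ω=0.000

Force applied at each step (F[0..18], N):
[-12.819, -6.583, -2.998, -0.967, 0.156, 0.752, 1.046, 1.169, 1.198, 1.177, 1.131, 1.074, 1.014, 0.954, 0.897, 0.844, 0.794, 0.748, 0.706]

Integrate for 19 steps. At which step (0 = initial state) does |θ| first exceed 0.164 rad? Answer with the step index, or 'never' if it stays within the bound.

apply F[0]=-12.819 → step 1: x=-0.002, v=-0.164, θ=-0.095, ω=0.379
apply F[1]=-6.583 → step 2: x=-0.006, v=-0.247, θ=-0.086, ω=0.550
apply F[2]=-2.998 → step 3: x=-0.011, v=-0.284, θ=-0.074, ω=0.604
apply F[3]=-0.967 → step 4: x=-0.017, v=-0.294, θ=-0.062, ω=0.596
apply F[4]=+0.156 → step 5: x=-0.023, v=-0.290, θ=-0.051, ω=0.557
apply F[5]=+0.752 → step 6: x=-0.028, v=-0.279, θ=-0.040, ω=0.504
apply F[6]=+1.046 → step 7: x=-0.034, v=-0.264, θ=-0.031, ω=0.446
apply F[7]=+1.169 → step 8: x=-0.039, v=-0.248, θ=-0.022, ω=0.390
apply F[8]=+1.198 → step 9: x=-0.044, v=-0.231, θ=-0.015, ω=0.338
apply F[9]=+1.177 → step 10: x=-0.048, v=-0.216, θ=-0.009, ω=0.290
apply F[10]=+1.131 → step 11: x=-0.052, v=-0.201, θ=-0.004, ω=0.247
apply F[11]=+1.074 → step 12: x=-0.056, v=-0.187, θ=0.001, ω=0.210
apply F[12]=+1.014 → step 13: x=-0.060, v=-0.173, θ=0.005, ω=0.176
apply F[13]=+0.954 → step 14: x=-0.063, v=-0.161, θ=0.008, ω=0.148
apply F[14]=+0.897 → step 15: x=-0.066, v=-0.150, θ=0.011, ω=0.122
apply F[15]=+0.844 → step 16: x=-0.069, v=-0.139, θ=0.013, ω=0.101
apply F[16]=+0.794 → step 17: x=-0.072, v=-0.129, θ=0.015, ω=0.082
apply F[17]=+0.748 → step 18: x=-0.074, v=-0.120, θ=0.016, ω=0.066
apply F[18]=+0.706 → step 19: x=-0.077, v=-0.111, θ=0.017, ω=0.051
max |θ| = 0.099 ≤ 0.164 over all 20 states.

Answer: never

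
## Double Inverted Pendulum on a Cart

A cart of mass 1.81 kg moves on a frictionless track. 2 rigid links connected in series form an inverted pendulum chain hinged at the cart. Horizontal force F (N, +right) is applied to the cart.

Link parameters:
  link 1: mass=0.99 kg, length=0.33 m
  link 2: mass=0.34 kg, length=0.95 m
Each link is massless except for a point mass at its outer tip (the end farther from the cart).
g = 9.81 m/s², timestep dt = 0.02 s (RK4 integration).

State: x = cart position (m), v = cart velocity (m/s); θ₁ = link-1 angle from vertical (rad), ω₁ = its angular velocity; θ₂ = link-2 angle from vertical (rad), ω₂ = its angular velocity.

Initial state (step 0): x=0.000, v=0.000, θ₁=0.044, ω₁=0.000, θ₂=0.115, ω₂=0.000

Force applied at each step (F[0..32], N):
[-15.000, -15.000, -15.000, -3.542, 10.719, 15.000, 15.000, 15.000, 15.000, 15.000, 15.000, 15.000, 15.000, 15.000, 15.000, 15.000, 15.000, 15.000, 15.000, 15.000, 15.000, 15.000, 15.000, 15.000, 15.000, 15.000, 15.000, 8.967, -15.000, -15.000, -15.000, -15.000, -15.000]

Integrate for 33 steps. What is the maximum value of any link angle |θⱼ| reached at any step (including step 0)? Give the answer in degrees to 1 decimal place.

apply F[0]=-15.000 → step 1: x=-0.002, v=-0.172, θ₁=0.049, ω₁=0.535, θ₂=0.115, ω₂=0.018
apply F[1]=-15.000 → step 2: x=-0.007, v=-0.345, θ₁=0.065, ω₁=1.081, θ₂=0.116, ω₂=0.033
apply F[2]=-15.000 → step 3: x=-0.016, v=-0.521, θ₁=0.093, ω₁=1.651, θ₂=0.116, ω₂=0.043
apply F[3]=-3.542 → step 4: x=-0.026, v=-0.573, θ₁=0.128, ω₁=1.874, θ₂=0.117, ω₂=0.044
apply F[4]=+10.719 → step 5: x=-0.037, v=-0.475, θ₁=0.163, ω₁=1.671, θ₂=0.118, ω₂=0.037
apply F[5]=+15.000 → step 6: x=-0.045, v=-0.336, θ₁=0.194, ω₁=1.374, θ₂=0.119, ω₂=0.019
apply F[6]=+15.000 → step 7: x=-0.050, v=-0.202, θ₁=0.219, ω₁=1.117, θ₂=0.119, ω₂=-0.006
apply F[7]=+15.000 → step 8: x=-0.053, v=-0.071, θ₁=0.239, ω₁=0.891, θ₂=0.118, ω₂=-0.040
apply F[8]=+15.000 → step 9: x=-0.053, v=0.056, θ₁=0.254, ω₁=0.692, θ₂=0.117, ω₂=-0.079
apply F[9]=+15.000 → step 10: x=-0.051, v=0.180, θ₁=0.266, ω₁=0.513, θ₂=0.115, ω₂=-0.123
apply F[10]=+15.000 → step 11: x=-0.046, v=0.303, θ₁=0.275, ω₁=0.349, θ₂=0.112, ω₂=-0.171
apply F[11]=+15.000 → step 12: x=-0.039, v=0.424, θ₁=0.280, ω₁=0.195, θ₂=0.108, ω₂=-0.223
apply F[12]=+15.000 → step 13: x=-0.029, v=0.545, θ₁=0.283, ω₁=0.048, θ₂=0.103, ω₂=-0.277
apply F[13]=+15.000 → step 14: x=-0.017, v=0.666, θ₁=0.282, ω₁=-0.098, θ₂=0.097, ω₂=-0.333
apply F[14]=+15.000 → step 15: x=-0.002, v=0.787, θ₁=0.279, ω₁=-0.245, θ₂=0.090, ω₂=-0.391
apply F[15]=+15.000 → step 16: x=0.014, v=0.910, θ₁=0.272, ω₁=-0.397, θ₂=0.082, ω₂=-0.449
apply F[16]=+15.000 → step 17: x=0.034, v=1.033, θ₁=0.263, ω₁=-0.559, θ₂=0.072, ω₂=-0.507
apply F[17]=+15.000 → step 18: x=0.056, v=1.159, θ₁=0.250, ω₁=-0.736, θ₂=0.061, ω₂=-0.565
apply F[18]=+15.000 → step 19: x=0.080, v=1.287, θ₁=0.233, ω₁=-0.932, θ₂=0.050, ω₂=-0.620
apply F[19]=+15.000 → step 20: x=0.107, v=1.419, θ₁=0.213, ω₁=-1.152, θ₂=0.037, ω₂=-0.673
apply F[20]=+15.000 → step 21: x=0.137, v=1.555, θ₁=0.187, ω₁=-1.403, θ₂=0.023, ω₂=-0.722
apply F[21]=+15.000 → step 22: x=0.170, v=1.696, θ₁=0.156, ω₁=-1.692, θ₂=0.008, ω₂=-0.766
apply F[22]=+15.000 → step 23: x=0.205, v=1.842, θ₁=0.119, ω₁=-2.025, θ₂=-0.008, ω₂=-0.803
apply F[23]=+15.000 → step 24: x=0.243, v=1.996, θ₁=0.075, ω₁=-2.410, θ₂=-0.024, ω₂=-0.831
apply F[24]=+15.000 → step 25: x=0.285, v=2.156, θ₁=0.022, ω₁=-2.852, θ₂=-0.041, ω₂=-0.849
apply F[25]=+15.000 → step 26: x=0.330, v=2.322, θ₁=-0.040, ω₁=-3.356, θ₂=-0.058, ω₂=-0.856
apply F[26]=+15.000 → step 27: x=0.378, v=2.493, θ₁=-0.112, ω₁=-3.916, θ₂=-0.075, ω₂=-0.855
apply F[27]=+8.967 → step 28: x=0.429, v=2.599, θ₁=-0.195, ω₁=-4.327, θ₂=-0.092, ω₂=-0.850
apply F[28]=-15.000 → step 29: x=0.479, v=2.451, θ₁=-0.278, ω₁=-4.046, θ₂=-0.109, ω₂=-0.829
apply F[29]=-15.000 → step 30: x=0.527, v=2.313, θ₁=-0.357, ω₁=-3.858, θ₂=-0.125, ω₂=-0.795
apply F[30]=-15.000 → step 31: x=0.572, v=2.184, θ₁=-0.433, ω₁=-3.758, θ₂=-0.141, ω₂=-0.747
apply F[31]=-15.000 → step 32: x=0.614, v=2.062, θ₁=-0.508, ω₁=-3.736, θ₂=-0.155, ω₂=-0.689
apply F[32]=-15.000 → step 33: x=0.654, v=1.945, θ₁=-0.583, ω₁=-3.784, θ₂=-0.168, ω₂=-0.621
Max |angle| over trajectory = 0.583 rad = 33.4°.

Answer: 33.4°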